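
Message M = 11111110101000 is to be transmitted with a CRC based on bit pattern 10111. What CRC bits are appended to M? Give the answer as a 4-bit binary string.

Append 4 zeros: 111111101010000000. Divide by 10111 (XOR where the leading bit is 1):
  pos 0: 11111 XOR 10111 = 01000
  pos 1: 10001 XOR 10111 = 00110
  pos 3: 11010 XOR 10111 = 01101
  pos 4: 11011 XOR 10111 = 01100
  pos 5: 11000 XOR 10111 = 01111
  pos 6: 11111 XOR 10111 = 01000
  pos 7: 10000 XOR 10111 = 00111
  pos 9: 11100 XOR 10111 = 01011
  pos 10: 10110 XOR 10111 = 00001
Remainder (last 4 bits) = 1000. This is the CRC / FCS.

1000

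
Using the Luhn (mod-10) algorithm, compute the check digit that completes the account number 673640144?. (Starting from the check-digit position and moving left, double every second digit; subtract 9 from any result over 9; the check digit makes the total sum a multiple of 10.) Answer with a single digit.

6

Partial digits right→left: 4 4 1 0 4 6 3 7 6
Double every second digit counting from the check-digit position (so the 1st, 3rd, 5th, ... of the partial from the right).
  doubled (with −9 where >9): 8 2 8 6 3 → sum 27
  kept as-is: 4 0 6 7 → sum 17
Total = 27 + 17 = 44.
Check digit = (10 − (44 mod 10)) mod 10 = 6.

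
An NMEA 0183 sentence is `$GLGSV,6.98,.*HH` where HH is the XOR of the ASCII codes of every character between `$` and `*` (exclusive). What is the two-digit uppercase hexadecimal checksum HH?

7E

XOR the ASCII codes of the payload characters:
  'G' = 0x47 → acc = 0x47
  'L' = 0x4C → acc = 0x0B
  'G' = 0x47 → acc = 0x4C
  'S' = 0x53 → acc = 0x1F
  'V' = 0x56 → acc = 0x49
  ',' = 0x2C → acc = 0x65
  '6' = 0x36 → acc = 0x53
  '.' = 0x2E → acc = 0x7D
  '9' = 0x39 → acc = 0x44
  '8' = 0x38 → acc = 0x7C
  ',' = 0x2C → acc = 0x50
  '.' = 0x2E → acc = 0x7E
Checksum = 0x7E.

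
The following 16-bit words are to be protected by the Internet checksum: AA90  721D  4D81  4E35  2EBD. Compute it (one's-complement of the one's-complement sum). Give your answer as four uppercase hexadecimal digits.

One's-complement addition (fold any carry out of bit 15 back into bit 0):
  0xAA90 + 0x721D = 0x11CAD → wrap carry → 0x1CAE
  0x1CAE + 0x4D81 = 0x06A2F
  0x6A2F + 0x4E35 = 0x0B864
  0xB864 + 0x2EBD = 0x0E721
One's-complement sum = 0xE721.
Checksum = ~0xE721 & 0xFFFF = 0x18DE.

18DE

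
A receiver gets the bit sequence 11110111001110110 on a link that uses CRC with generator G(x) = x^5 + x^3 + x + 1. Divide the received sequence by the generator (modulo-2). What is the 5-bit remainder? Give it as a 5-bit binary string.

00000

Modulo-2 division of 11110111001110110 by 101011:
  pos 0: 111101 XOR 101011 = 010110
  pos 1: 101101 XOR 101011 = 000110
  pos 4: 110100 XOR 101011 = 011111
  pos 5: 111111 XOR 101011 = 010100
  pos 6: 101001 XOR 101011 = 000010
  pos 10: 101011 XOR 101011 = 000000
Remainder = 00000 (zero — the frame passes the CRC check).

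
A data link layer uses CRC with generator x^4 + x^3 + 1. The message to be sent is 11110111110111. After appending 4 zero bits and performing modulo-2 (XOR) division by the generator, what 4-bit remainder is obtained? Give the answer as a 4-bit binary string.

Append 4 zeros: 111101111101110000. Divide by 11001 (XOR where the leading bit is 1):
  pos 0: 11110 XOR 11001 = 00111
  pos 2: 11111 XOR 11001 = 00110
  pos 4: 11011 XOR 11001 = 00010
  pos 7: 10101 XOR 11001 = 01100
  pos 8: 11001 XOR 11001 = 00000
  pos 13: 10000 XOR 11001 = 01001
Remainder (last 4 bits) = 1001. This is the CRC / FCS.

1001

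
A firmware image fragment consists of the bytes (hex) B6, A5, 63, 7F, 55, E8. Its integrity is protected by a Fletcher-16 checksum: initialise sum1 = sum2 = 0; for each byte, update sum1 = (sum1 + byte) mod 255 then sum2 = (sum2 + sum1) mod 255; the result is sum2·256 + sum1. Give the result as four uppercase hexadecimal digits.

Running sums (mod 255):
  after byte 0 (B6): sum1=182, sum2=182
  after byte 1 (A5): sum1=92, sum2=19
  after byte 2 (63): sum1=191, sum2=210
  after byte 3 (7F): sum1=63, sum2=18
  after byte 4 (55): sum1=148, sum2=166
  after byte 5 (E8): sum1=125, sum2=36
Checksum = sum2·256 + sum1 = 36·256 + 125 = 9341 = 0x247D.

247D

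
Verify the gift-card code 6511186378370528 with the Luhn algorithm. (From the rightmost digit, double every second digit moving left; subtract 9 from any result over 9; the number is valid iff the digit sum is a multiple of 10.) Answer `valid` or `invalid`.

valid

From the right, keep odd positions and double even positions (subtract 9 from any doubled value over 9):
  doubled (positions 2,4,...): 4 0 6 5 3 2 2 3 → sum 25
  kept (positions 1,3,...): 8 5 7 8 3 8 1 5 → sum 45
Total = 70.
70 mod 10 = 0, so the number is valid.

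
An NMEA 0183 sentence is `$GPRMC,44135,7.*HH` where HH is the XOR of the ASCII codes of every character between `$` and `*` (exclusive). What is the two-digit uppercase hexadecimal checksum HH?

XOR the ASCII codes of the payload characters:
  'G' = 0x47 → acc = 0x47
  'P' = 0x50 → acc = 0x17
  'R' = 0x52 → acc = 0x45
  'M' = 0x4D → acc = 0x08
  'C' = 0x43 → acc = 0x4B
  ',' = 0x2C → acc = 0x67
  '4' = 0x34 → acc = 0x53
  '4' = 0x34 → acc = 0x67
  '1' = 0x31 → acc = 0x56
  '3' = 0x33 → acc = 0x65
  '5' = 0x35 → acc = 0x50
  ',' = 0x2C → acc = 0x7C
  '7' = 0x37 → acc = 0x4B
  '.' = 0x2E → acc = 0x65
Checksum = 0x65.

65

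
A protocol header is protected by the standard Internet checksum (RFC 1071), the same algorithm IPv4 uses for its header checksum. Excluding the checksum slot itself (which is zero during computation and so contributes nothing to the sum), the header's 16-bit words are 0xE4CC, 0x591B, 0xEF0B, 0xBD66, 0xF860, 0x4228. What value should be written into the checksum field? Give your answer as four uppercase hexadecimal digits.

DB1B

One's-complement addition (fold any carry out of bit 15 back into bit 0):
  0xE4CC + 0x591B = 0x13DE7 → wrap carry → 0x3DE8
  0x3DE8 + 0xEF0B = 0x12CF3 → wrap carry → 0x2CF4
  0x2CF4 + 0xBD66 = 0x0EA5A
  0xEA5A + 0xF860 = 0x1E2BA → wrap carry → 0xE2BB
  0xE2BB + 0x4228 = 0x124E3 → wrap carry → 0x24E4
One's-complement sum = 0x24E4.
Checksum = ~0x24E4 & 0xFFFF = 0xDB1B.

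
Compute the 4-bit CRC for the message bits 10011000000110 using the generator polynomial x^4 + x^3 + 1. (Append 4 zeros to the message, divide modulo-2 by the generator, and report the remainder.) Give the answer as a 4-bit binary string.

1010

Append 4 zeros: 100110000001100000. Divide by 11001 (XOR where the leading bit is 1):
  pos 0: 10011 XOR 11001 = 01010
  pos 1: 10100 XOR 11001 = 01101
  pos 2: 11010 XOR 11001 = 00011
  pos 5: 11000 XOR 11001 = 00001
  pos 9: 10110 XOR 11001 = 01111
  pos 10: 11110 XOR 11001 = 00111
  pos 12: 11100 XOR 11001 = 00101
Remainder (last 4 bits) = 1010. This is the CRC / FCS.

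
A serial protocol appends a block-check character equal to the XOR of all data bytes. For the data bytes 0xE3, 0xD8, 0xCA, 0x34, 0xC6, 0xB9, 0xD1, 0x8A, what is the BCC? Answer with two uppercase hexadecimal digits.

E1

XOR the bytes together:
  start with 0xE3
  0xE3 ⊕ 0xD8 = 0x3B
  0x3B ⊕ 0xCA = 0xF1
  0xF1 ⊕ 0x34 = 0xC5
  0xC5 ⊕ 0xC6 = 0x03
  0x03 ⊕ 0xB9 = 0xBA
  0xBA ⊕ 0xD1 = 0x6B
  0x6B ⊕ 0x8A = 0xE1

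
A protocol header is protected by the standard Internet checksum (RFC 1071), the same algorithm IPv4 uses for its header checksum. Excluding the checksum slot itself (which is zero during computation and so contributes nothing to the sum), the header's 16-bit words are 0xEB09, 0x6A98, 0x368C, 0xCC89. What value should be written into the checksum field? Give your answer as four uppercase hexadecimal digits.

A747

One's-complement addition (fold any carry out of bit 15 back into bit 0):
  0xEB09 + 0x6A98 = 0x155A1 → wrap carry → 0x55A2
  0x55A2 + 0x368C = 0x08C2E
  0x8C2E + 0xCC89 = 0x158B7 → wrap carry → 0x58B8
One's-complement sum = 0x58B8.
Checksum = ~0x58B8 & 0xFFFF = 0xA747.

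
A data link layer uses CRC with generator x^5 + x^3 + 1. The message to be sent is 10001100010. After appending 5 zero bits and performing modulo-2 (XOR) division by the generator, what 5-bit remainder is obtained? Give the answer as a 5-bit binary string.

01000

Append 5 zeros: 1000110001000000. Divide by 101001 (XOR where the leading bit is 1):
  pos 0: 100011 XOR 101001 = 001010
  pos 2: 101000 XOR 101001 = 000001
  pos 7: 101000 XOR 101001 = 000001
Remainder (last 5 bits) = 01000. This is the CRC / FCS.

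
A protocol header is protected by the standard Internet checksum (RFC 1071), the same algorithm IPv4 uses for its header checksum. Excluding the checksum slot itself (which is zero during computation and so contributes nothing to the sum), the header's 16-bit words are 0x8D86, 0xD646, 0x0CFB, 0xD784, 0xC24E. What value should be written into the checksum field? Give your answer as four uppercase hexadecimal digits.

One's-complement addition (fold any carry out of bit 15 back into bit 0):
  0x8D86 + 0xD646 = 0x163CC → wrap carry → 0x63CD
  0x63CD + 0x0CFB = 0x070C8
  0x70C8 + 0xD784 = 0x1484C → wrap carry → 0x484D
  0x484D + 0xC24E = 0x10A9B → wrap carry → 0x0A9C
One's-complement sum = 0x0A9C.
Checksum = ~0x0A9C & 0xFFFF = 0xF563.

F563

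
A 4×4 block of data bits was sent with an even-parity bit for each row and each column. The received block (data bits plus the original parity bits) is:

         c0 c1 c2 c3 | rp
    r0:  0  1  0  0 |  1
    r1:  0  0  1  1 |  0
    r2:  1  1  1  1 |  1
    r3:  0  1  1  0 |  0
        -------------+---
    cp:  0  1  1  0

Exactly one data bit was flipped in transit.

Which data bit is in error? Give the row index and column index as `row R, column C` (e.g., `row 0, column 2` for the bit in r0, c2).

row 2, column 0

Recompute each row's even parity and compare to rp:
  r0: data parity 1, sent rp 1 → ok
  r1: data parity 0, sent rp 0 → ok
  r2: data parity 0, sent rp 1 → mismatch
  r3: data parity 0, sent rp 0 → ok
Recompute each column's even parity and compare to cp:
  c0: data parity 1, sent cp 0 → mismatch
  c1: data parity 1, sent cp 1 → ok
  c2: data parity 1, sent cp 1 → ok
  c3: data parity 0, sent cp 0 → ok
Exactly one row (r2) and one column (c0) fail → the flipped bit is at their intersection.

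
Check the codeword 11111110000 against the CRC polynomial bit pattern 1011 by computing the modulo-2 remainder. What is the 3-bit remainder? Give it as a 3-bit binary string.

Modulo-2 division of 11111110000 by 1011:
  pos 0: 1111 XOR 1011 = 0100
  pos 1: 1001 XOR 1011 = 0010
  pos 3: 1011 XOR 1011 = 0000
Remainder = 000 (zero — the frame passes the CRC check).

000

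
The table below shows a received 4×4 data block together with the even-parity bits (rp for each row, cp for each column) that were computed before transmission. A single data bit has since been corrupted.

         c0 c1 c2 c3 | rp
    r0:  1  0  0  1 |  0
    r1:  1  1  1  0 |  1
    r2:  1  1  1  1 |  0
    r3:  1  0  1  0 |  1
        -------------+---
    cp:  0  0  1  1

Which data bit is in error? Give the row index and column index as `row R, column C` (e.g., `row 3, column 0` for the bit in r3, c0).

Recompute each row's even parity and compare to rp:
  r0: data parity 0, sent rp 0 → ok
  r1: data parity 1, sent rp 1 → ok
  r2: data parity 0, sent rp 0 → ok
  r3: data parity 0, sent rp 1 → mismatch
Recompute each column's even parity and compare to cp:
  c0: data parity 0, sent cp 0 → ok
  c1: data parity 0, sent cp 0 → ok
  c2: data parity 1, sent cp 1 → ok
  c3: data parity 0, sent cp 1 → mismatch
Exactly one row (r3) and one column (c3) fail → the flipped bit is at their intersection.

row 3, column 3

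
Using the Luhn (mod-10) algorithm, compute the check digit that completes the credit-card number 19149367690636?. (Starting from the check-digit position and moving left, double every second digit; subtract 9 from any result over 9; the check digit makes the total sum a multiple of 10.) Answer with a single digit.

1

Partial digits right→left: 6 3 6 0 9 6 7 6 3 9 4 1 9 1
Double every second digit counting from the check-digit position (so the 1st, 3rd, 5th, ... of the partial from the right).
  doubled (with −9 where >9): 3 3 9 5 6 8 9 → sum 43
  kept as-is: 3 0 6 6 9 1 1 → sum 26
Total = 43 + 26 = 69.
Check digit = (10 − (69 mod 10)) mod 10 = 1.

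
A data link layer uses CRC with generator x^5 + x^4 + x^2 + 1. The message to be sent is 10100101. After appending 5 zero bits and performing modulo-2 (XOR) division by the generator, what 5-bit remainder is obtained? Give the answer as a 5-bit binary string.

Append 5 zeros: 1010010100000. Divide by 110101 (XOR where the leading bit is 1):
  pos 0: 101001 XOR 110101 = 011100
  pos 1: 111000 XOR 110101 = 001101
  pos 3: 110110 XOR 110101 = 000011
  pos 7: 110000 XOR 110101 = 000101
Remainder (last 5 bits) = 00101. This is the CRC / FCS.

00101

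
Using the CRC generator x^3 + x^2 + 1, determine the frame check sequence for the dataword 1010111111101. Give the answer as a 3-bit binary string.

Append 3 zeros: 1010111111101000. Divide by 1101 (XOR where the leading bit is 1):
  pos 0: 1010 XOR 1101 = 0111
  pos 1: 1111 XOR 1101 = 0010
  pos 3: 1011 XOR 1101 = 0110
  pos 4: 1101 XOR 1101 = 0000
  pos 8: 1110 XOR 1101 = 0011
  pos 10: 1110 XOR 1101 = 0011
  pos 12: 1100 XOR 1101 = 0001
Remainder (last 3 bits) = 001. This is the CRC / FCS.

001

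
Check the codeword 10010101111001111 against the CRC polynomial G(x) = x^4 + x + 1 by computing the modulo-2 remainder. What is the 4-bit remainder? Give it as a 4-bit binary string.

Modulo-2 division of 10010101111001111 by 10011:
  pos 0: 10010 XOR 10011 = 00001
  pos 4: 11011 XOR 10011 = 01000
  pos 5: 10001 XOR 10011 = 00010
  pos 8: 10100 XOR 10011 = 00111
  pos 10: 11111 XOR 10011 = 01100
  pos 11: 11001 XOR 10011 = 01010
  pos 12: 10101 XOR 10011 = 00110
Remainder = 0110 (nonzero — an error is detected).

0110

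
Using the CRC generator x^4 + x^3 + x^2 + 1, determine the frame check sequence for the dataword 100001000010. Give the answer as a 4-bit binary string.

Append 4 zeros: 1000010000100000. Divide by 11101 (XOR where the leading bit is 1):
  pos 0: 10000 XOR 11101 = 01101
  pos 1: 11011 XOR 11101 = 00110
  pos 3: 11000 XOR 11101 = 00101
  pos 5: 10100 XOR 11101 = 01001
  pos 6: 10011 XOR 11101 = 01110
  pos 7: 11100 XOR 11101 = 00001
  pos 11: 10000 XOR 11101 = 01101
Remainder (last 4 bits) = 1101. This is the CRC / FCS.

1101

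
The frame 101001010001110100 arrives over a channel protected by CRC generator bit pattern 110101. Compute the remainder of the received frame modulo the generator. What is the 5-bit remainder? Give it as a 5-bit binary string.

00000

Modulo-2 division of 101001010001110100 by 110101:
  pos 0: 101001 XOR 110101 = 011100
  pos 1: 111000 XOR 110101 = 001101
  pos 3: 110110 XOR 110101 = 000011
  pos 7: 110011 XOR 110101 = 000110
  pos 10: 110101 XOR 110101 = 000000
Remainder = 00000 (zero — the frame passes the CRC check).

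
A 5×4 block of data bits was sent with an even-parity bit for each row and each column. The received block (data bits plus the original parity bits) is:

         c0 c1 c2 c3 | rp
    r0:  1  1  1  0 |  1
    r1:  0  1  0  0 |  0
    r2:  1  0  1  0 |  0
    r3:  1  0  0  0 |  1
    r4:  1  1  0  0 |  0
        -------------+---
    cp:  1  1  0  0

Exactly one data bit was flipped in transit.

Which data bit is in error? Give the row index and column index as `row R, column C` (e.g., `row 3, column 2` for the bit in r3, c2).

Recompute each row's even parity and compare to rp:
  r0: data parity 1, sent rp 1 → ok
  r1: data parity 1, sent rp 0 → mismatch
  r2: data parity 0, sent rp 0 → ok
  r3: data parity 1, sent rp 1 → ok
  r4: data parity 0, sent rp 0 → ok
Recompute each column's even parity and compare to cp:
  c0: data parity 0, sent cp 1 → mismatch
  c1: data parity 1, sent cp 1 → ok
  c2: data parity 0, sent cp 0 → ok
  c3: data parity 0, sent cp 0 → ok
Exactly one row (r1) and one column (c0) fail → the flipped bit is at their intersection.

row 1, column 0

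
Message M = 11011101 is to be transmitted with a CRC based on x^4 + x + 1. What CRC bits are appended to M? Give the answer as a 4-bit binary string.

Append 4 zeros: 110111010000. Divide by 10011 (XOR where the leading bit is 1):
  pos 0: 11011 XOR 10011 = 01000
  pos 1: 10001 XOR 10011 = 00010
  pos 4: 10010 XOR 10011 = 00001
Remainder (last 4 bits) = 1000. This is the CRC / FCS.

1000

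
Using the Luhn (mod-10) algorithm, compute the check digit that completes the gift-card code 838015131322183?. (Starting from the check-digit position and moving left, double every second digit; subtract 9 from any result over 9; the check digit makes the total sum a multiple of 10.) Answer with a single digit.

Partial digits right→left: 3 8 1 2 2 3 1 3 1 5 1 0 8 3 8
Double every second digit counting from the check-digit position (so the 1st, 3rd, 5th, ... of the partial from the right).
  doubled (with −9 where >9): 6 2 4 2 2 2 7 7 → sum 32
  kept as-is: 8 2 3 3 5 0 3 → sum 24
Total = 32 + 24 = 56.
Check digit = (10 − (56 mod 10)) mod 10 = 4.

4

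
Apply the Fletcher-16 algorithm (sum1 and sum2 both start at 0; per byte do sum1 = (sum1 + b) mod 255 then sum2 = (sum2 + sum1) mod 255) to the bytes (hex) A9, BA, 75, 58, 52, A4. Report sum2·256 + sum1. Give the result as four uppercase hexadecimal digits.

C729

Running sums (mod 255):
  after byte 0 (A9): sum1=169, sum2=169
  after byte 1 (BA): sum1=100, sum2=14
  after byte 2 (75): sum1=217, sum2=231
  after byte 3 (58): sum1=50, sum2=26
  after byte 4 (52): sum1=132, sum2=158
  after byte 5 (A4): sum1=41, sum2=199
Checksum = sum2·256 + sum1 = 199·256 + 41 = 50985 = 0xC729.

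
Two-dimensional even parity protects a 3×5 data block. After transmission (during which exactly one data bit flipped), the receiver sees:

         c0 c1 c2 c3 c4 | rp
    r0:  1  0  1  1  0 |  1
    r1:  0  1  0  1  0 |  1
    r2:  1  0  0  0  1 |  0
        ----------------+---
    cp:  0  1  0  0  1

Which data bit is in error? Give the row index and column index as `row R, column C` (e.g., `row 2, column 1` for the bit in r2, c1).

Recompute each row's even parity and compare to rp:
  r0: data parity 1, sent rp 1 → ok
  r1: data parity 0, sent rp 1 → mismatch
  r2: data parity 0, sent rp 0 → ok
Recompute each column's even parity and compare to cp:
  c0: data parity 0, sent cp 0 → ok
  c1: data parity 1, sent cp 1 → ok
  c2: data parity 1, sent cp 0 → mismatch
  c3: data parity 0, sent cp 0 → ok
  c4: data parity 1, sent cp 1 → ok
Exactly one row (r1) and one column (c2) fail → the flipped bit is at their intersection.

row 1, column 2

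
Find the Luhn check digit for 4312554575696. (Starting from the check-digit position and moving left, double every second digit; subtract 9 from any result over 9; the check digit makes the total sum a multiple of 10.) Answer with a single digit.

1

Partial digits right→left: 6 9 6 5 7 5 4 5 5 2 1 3 4
Double every second digit counting from the check-digit position (so the 1st, 3rd, 5th, ... of the partial from the right).
  doubled (with −9 where >9): 3 3 5 8 1 2 8 → sum 30
  kept as-is: 9 5 5 5 2 3 → sum 29
Total = 30 + 29 = 59.
Check digit = (10 − (59 mod 10)) mod 10 = 1.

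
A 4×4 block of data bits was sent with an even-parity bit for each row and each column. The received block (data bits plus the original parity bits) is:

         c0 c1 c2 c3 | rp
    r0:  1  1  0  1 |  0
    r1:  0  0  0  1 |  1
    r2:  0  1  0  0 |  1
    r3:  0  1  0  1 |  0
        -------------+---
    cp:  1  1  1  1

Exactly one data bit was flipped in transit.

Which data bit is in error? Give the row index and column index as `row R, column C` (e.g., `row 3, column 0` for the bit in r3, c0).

Recompute each row's even parity and compare to rp:
  r0: data parity 1, sent rp 0 → mismatch
  r1: data parity 1, sent rp 1 → ok
  r2: data parity 1, sent rp 1 → ok
  r3: data parity 0, sent rp 0 → ok
Recompute each column's even parity and compare to cp:
  c0: data parity 1, sent cp 1 → ok
  c1: data parity 1, sent cp 1 → ok
  c2: data parity 0, sent cp 1 → mismatch
  c3: data parity 1, sent cp 1 → ok
Exactly one row (r0) and one column (c2) fail → the flipped bit is at their intersection.

row 0, column 2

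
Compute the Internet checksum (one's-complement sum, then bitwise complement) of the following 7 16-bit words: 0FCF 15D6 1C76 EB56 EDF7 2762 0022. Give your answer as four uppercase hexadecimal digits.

One's-complement addition (fold any carry out of bit 15 back into bit 0):
  0x0FCF + 0x15D6 = 0x025A5
  0x25A5 + 0x1C76 = 0x0421B
  0x421B + 0xEB56 = 0x12D71 → wrap carry → 0x2D72
  0x2D72 + 0xEDF7 = 0x11B69 → wrap carry → 0x1B6A
  0x1B6A + 0x2762 = 0x042CC
  0x42CC + 0x0022 = 0x042EE
One's-complement sum = 0x42EE.
Checksum = ~0x42EE & 0xFFFF = 0xBD11.

BD11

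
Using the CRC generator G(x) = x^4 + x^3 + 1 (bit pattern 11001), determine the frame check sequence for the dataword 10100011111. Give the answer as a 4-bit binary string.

1011

Append 4 zeros: 101000111110000. Divide by 11001 (XOR where the leading bit is 1):
  pos 0: 10100 XOR 11001 = 01101
  pos 1: 11010 XOR 11001 = 00011
  pos 4: 11111 XOR 11001 = 00110
  pos 6: 11011 XOR 11001 = 00010
  pos 9: 10000 XOR 11001 = 01001
  pos 10: 10010 XOR 11001 = 01011
Remainder (last 4 bits) = 1011. This is the CRC / FCS.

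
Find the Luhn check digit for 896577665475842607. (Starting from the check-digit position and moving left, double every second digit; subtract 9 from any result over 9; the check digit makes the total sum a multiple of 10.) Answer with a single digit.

8

Partial digits right→left: 7 0 6 2 4 8 5 7 4 5 6 6 7 7 5 6 9 8
Double every second digit counting from the check-digit position (so the 1st, 3rd, 5th, ... of the partial from the right).
  doubled (with −9 where >9): 5 3 8 1 8 3 5 1 9 → sum 43
  kept as-is: 0 2 8 7 5 6 7 6 8 → sum 49
Total = 43 + 49 = 92.
Check digit = (10 − (92 mod 10)) mod 10 = 8.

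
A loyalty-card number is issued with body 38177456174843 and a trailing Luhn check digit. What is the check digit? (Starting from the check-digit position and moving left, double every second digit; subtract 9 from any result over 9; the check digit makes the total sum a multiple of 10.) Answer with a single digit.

4

Partial digits right→left: 3 4 8 4 7 1 6 5 4 7 7 1 8 3
Double every second digit counting from the check-digit position (so the 1st, 3rd, 5th, ... of the partial from the right).
  doubled (with −9 where >9): 6 7 5 3 8 5 7 → sum 41
  kept as-is: 4 4 1 5 7 1 3 → sum 25
Total = 41 + 25 = 66.
Check digit = (10 − (66 mod 10)) mod 10 = 4.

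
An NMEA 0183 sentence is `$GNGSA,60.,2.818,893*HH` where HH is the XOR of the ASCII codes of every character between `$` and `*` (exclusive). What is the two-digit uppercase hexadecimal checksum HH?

XOR the ASCII codes of the payload characters:
  'G' = 0x47 → acc = 0x47
  'N' = 0x4E → acc = 0x09
  'G' = 0x47 → acc = 0x4E
  'S' = 0x53 → acc = 0x1D
  'A' = 0x41 → acc = 0x5C
  ',' = 0x2C → acc = 0x70
  '6' = 0x36 → acc = 0x46
  '0' = 0x30 → acc = 0x76
  '.' = 0x2E → acc = 0x58
  ',' = 0x2C → acc = 0x74
  '2' = 0x32 → acc = 0x46
  '.' = 0x2E → acc = 0x68
  '8' = 0x38 → acc = 0x50
  '1' = 0x31 → acc = 0x61
  '8' = 0x38 → acc = 0x59
  ',' = 0x2C → acc = 0x75
  '8' = 0x38 → acc = 0x4D
  '9' = 0x39 → acc = 0x74
  '3' = 0x33 → acc = 0x47
Checksum = 0x47.

47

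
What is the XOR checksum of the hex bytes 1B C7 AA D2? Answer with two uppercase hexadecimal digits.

A4

XOR the bytes together:
  start with 0x1B
  0x1B ⊕ 0xC7 = 0xDC
  0xDC ⊕ 0xAA = 0x76
  0x76 ⊕ 0xD2 = 0xA4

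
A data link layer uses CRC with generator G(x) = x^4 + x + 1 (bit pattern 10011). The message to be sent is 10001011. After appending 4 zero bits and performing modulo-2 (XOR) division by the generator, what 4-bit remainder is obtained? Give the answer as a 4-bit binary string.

0000

Append 4 zeros: 100010110000. Divide by 10011 (XOR where the leading bit is 1):
  pos 0: 10001 XOR 10011 = 00010
  pos 3: 10011 XOR 10011 = 00000
Remainder (last 4 bits) = 0000. This is the CRC / FCS.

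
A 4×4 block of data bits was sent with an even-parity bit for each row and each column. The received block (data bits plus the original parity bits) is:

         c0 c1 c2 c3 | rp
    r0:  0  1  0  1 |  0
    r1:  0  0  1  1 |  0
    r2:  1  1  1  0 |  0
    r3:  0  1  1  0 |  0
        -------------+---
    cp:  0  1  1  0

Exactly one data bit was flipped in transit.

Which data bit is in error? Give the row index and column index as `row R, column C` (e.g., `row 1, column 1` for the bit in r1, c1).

Recompute each row's even parity and compare to rp:
  r0: data parity 0, sent rp 0 → ok
  r1: data parity 0, sent rp 0 → ok
  r2: data parity 1, sent rp 0 → mismatch
  r3: data parity 0, sent rp 0 → ok
Recompute each column's even parity and compare to cp:
  c0: data parity 1, sent cp 0 → mismatch
  c1: data parity 1, sent cp 1 → ok
  c2: data parity 1, sent cp 1 → ok
  c3: data parity 0, sent cp 0 → ok
Exactly one row (r2) and one column (c0) fail → the flipped bit is at their intersection.

row 2, column 0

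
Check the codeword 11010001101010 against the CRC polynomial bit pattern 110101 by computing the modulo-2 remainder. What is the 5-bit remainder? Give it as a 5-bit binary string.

10110

Modulo-2 division of 11010001101010 by 110101:
  pos 0: 110100 XOR 110101 = 000001
  pos 5: 101101 XOR 110101 = 011000
  pos 6: 110000 XOR 110101 = 000101
Remainder = 10110 (nonzero — an error is detected).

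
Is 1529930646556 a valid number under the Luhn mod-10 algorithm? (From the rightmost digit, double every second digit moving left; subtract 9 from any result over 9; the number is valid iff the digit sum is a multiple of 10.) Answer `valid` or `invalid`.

From the right, keep odd positions and double even positions (subtract 9 from any doubled value over 9):
  doubled (positions 2,4,...): 1 3 3 6 9 1 → sum 23
  kept (positions 1,3,...): 6 5 4 0 9 2 1 → sum 27
Total = 50.
50 mod 10 = 0, so the number is valid.

valid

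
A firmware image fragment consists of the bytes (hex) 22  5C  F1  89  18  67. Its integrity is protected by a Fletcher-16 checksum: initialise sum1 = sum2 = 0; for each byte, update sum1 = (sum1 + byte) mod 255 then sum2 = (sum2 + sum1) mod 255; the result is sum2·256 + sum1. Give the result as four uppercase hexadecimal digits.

9679

Running sums (mod 255):
  after byte 0 (22): sum1=34, sum2=34
  after byte 1 (5C): sum1=126, sum2=160
  after byte 2 (F1): sum1=112, sum2=17
  after byte 3 (89): sum1=249, sum2=11
  after byte 4 (18): sum1=18, sum2=29
  after byte 5 (67): sum1=121, sum2=150
Checksum = sum2·256 + sum1 = 150·256 + 121 = 38521 = 0x9679.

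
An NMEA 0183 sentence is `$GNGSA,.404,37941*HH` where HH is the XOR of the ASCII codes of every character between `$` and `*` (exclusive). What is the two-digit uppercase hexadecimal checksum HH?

7A

XOR the ASCII codes of the payload characters:
  'G' = 0x47 → acc = 0x47
  'N' = 0x4E → acc = 0x09
  'G' = 0x47 → acc = 0x4E
  'S' = 0x53 → acc = 0x1D
  'A' = 0x41 → acc = 0x5C
  ',' = 0x2C → acc = 0x70
  '.' = 0x2E → acc = 0x5E
  '4' = 0x34 → acc = 0x6A
  '0' = 0x30 → acc = 0x5A
  '4' = 0x34 → acc = 0x6E
  ',' = 0x2C → acc = 0x42
  '3' = 0x33 → acc = 0x71
  '7' = 0x37 → acc = 0x46
  '9' = 0x39 → acc = 0x7F
  '4' = 0x34 → acc = 0x4B
  '1' = 0x31 → acc = 0x7A
Checksum = 0x7A.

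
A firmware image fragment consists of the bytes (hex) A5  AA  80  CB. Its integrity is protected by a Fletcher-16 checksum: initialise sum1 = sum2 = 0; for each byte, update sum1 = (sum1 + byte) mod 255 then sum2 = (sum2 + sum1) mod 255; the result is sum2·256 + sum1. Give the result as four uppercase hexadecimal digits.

639C

Running sums (mod 255):
  after byte 0 (A5): sum1=165, sum2=165
  after byte 1 (AA): sum1=80, sum2=245
  after byte 2 (80): sum1=208, sum2=198
  after byte 3 (CB): sum1=156, sum2=99
Checksum = sum2·256 + sum1 = 99·256 + 156 = 25500 = 0x639C.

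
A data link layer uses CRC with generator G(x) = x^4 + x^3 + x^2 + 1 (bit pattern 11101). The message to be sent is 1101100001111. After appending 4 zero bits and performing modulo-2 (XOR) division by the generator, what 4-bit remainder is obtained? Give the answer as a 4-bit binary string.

Append 4 zeros: 11011000011110000. Divide by 11101 (XOR where the leading bit is 1):
  pos 0: 11011 XOR 11101 = 00110
  pos 2: 11000 XOR 11101 = 00101
  pos 4: 10100 XOR 11101 = 01001
  pos 5: 10011 XOR 11101 = 01110
  pos 6: 11101 XOR 11101 = 00000
  pos 11: 11000 XOR 11101 = 00101
Remainder (last 4 bits) = 1010. This is the CRC / FCS.

1010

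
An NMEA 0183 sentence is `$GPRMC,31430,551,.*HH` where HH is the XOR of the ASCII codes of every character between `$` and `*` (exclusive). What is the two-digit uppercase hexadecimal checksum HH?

4D

XOR the ASCII codes of the payload characters:
  'G' = 0x47 → acc = 0x47
  'P' = 0x50 → acc = 0x17
  'R' = 0x52 → acc = 0x45
  'M' = 0x4D → acc = 0x08
  'C' = 0x43 → acc = 0x4B
  ',' = 0x2C → acc = 0x67
  '3' = 0x33 → acc = 0x54
  '1' = 0x31 → acc = 0x65
  '4' = 0x34 → acc = 0x51
  '3' = 0x33 → acc = 0x62
  '0' = 0x30 → acc = 0x52
  ',' = 0x2C → acc = 0x7E
  '5' = 0x35 → acc = 0x4B
  '5' = 0x35 → acc = 0x7E
  '1' = 0x31 → acc = 0x4F
  ',' = 0x2C → acc = 0x63
  '.' = 0x2E → acc = 0x4D
Checksum = 0x4D.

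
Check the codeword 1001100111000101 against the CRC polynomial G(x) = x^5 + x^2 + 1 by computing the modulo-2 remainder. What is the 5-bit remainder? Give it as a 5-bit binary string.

00000

Modulo-2 division of 1001100111000101 by 100101:
  pos 0: 100110 XOR 100101 = 000011
  pos 4: 110111 XOR 100101 = 010010
  pos 5: 100100 XOR 100101 = 000001
  pos 10: 100101 XOR 100101 = 000000
Remainder = 00000 (zero — the frame passes the CRC check).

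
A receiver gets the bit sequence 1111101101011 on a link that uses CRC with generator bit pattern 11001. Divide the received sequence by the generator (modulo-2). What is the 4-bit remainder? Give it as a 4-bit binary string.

Modulo-2 division of 1111101101011 by 11001:
  pos 0: 11111 XOR 11001 = 00110
  pos 2: 11001 XOR 11001 = 00000
  pos 7: 10101 XOR 11001 = 01100
  pos 8: 11001 XOR 11001 = 00000
Remainder = 0000 (zero — the frame passes the CRC check).

0000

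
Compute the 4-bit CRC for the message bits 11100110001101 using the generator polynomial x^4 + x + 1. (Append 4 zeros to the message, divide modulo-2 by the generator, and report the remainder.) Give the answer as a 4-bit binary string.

0010

Append 4 zeros: 111001100011010000. Divide by 10011 (XOR where the leading bit is 1):
  pos 0: 11100 XOR 10011 = 01111
  pos 1: 11111 XOR 10011 = 01100
  pos 2: 11001 XOR 10011 = 01010
  pos 3: 10100 XOR 10011 = 00111
  pos 5: 11100 XOR 10011 = 01111
  pos 6: 11111 XOR 10011 = 01100
  pos 7: 11001 XOR 10011 = 01010
  pos 8: 10100 XOR 10011 = 00111
  pos 10: 11110 XOR 10011 = 01101
  pos 11: 11010 XOR 10011 = 01001
  pos 12: 10010 XOR 10011 = 00001
Remainder (last 4 bits) = 0010. This is the CRC / FCS.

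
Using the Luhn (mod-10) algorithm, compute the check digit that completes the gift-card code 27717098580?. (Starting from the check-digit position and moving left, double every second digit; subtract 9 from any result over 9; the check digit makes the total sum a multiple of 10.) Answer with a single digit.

Partial digits right→left: 0 8 5 8 9 0 7 1 7 7 2
Double every second digit counting from the check-digit position (so the 1st, 3rd, 5th, ... of the partial from the right).
  doubled (with −9 where >9): 0 1 9 5 5 4 → sum 24
  kept as-is: 8 8 0 1 7 → sum 24
Total = 24 + 24 = 48.
Check digit = (10 − (48 mod 10)) mod 10 = 2.

2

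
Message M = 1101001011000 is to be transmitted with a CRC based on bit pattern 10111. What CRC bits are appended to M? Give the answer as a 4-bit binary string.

Append 4 zeros: 11010010110000000. Divide by 10111 (XOR where the leading bit is 1):
  pos 0: 11010 XOR 10111 = 01101
  pos 1: 11010 XOR 10111 = 01101
  pos 2: 11011 XOR 10111 = 01100
  pos 3: 11000 XOR 10111 = 01111
  pos 4: 11111 XOR 10111 = 01000
  pos 5: 10001 XOR 10111 = 00110
  pos 7: 11000 XOR 10111 = 01111
  pos 8: 11110 XOR 10111 = 01001
  pos 9: 10010 XOR 10111 = 00101
  pos 11: 10100 XOR 10111 = 00011
Remainder (last 4 bits) = 0110. This is the CRC / FCS.

0110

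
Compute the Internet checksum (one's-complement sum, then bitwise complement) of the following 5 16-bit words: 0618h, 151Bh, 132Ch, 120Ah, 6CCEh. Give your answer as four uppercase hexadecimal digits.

One's-complement addition (fold any carry out of bit 15 back into bit 0):
  0x0618 + 0x151B = 0x01B33
  0x1B33 + 0x132C = 0x02E5F
  0x2E5F + 0x120A = 0x04069
  0x4069 + 0x6CCE = 0x0AD37
One's-complement sum = 0xAD37.
Checksum = ~0xAD37 & 0xFFFF = 0x52C8.

52C8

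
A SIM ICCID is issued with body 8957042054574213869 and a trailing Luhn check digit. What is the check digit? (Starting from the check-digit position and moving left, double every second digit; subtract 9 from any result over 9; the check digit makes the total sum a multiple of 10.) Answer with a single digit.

8

Partial digits right→left: 9 6 8 3 1 2 4 7 5 4 5 0 2 4 0 7 5 9 8
Double every second digit counting from the check-digit position (so the 1st, 3rd, 5th, ... of the partial from the right).
  doubled (with −9 where >9): 9 7 2 8 1 1 4 0 1 7 → sum 40
  kept as-is: 6 3 2 7 4 0 4 7 9 → sum 42
Total = 40 + 42 = 82.
Check digit = (10 − (82 mod 10)) mod 10 = 8.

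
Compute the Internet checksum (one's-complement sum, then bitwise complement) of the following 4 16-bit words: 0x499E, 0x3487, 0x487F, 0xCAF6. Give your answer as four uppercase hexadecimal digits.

6E64

One's-complement addition (fold any carry out of bit 15 back into bit 0):
  0x499E + 0x3487 = 0x07E25
  0x7E25 + 0x487F = 0x0C6A4
  0xC6A4 + 0xCAF6 = 0x1919A → wrap carry → 0x919B
One's-complement sum = 0x919B.
Checksum = ~0x919B & 0xFFFF = 0x6E64.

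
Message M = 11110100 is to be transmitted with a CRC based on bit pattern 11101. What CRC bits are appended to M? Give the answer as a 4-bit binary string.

Append 4 zeros: 111101000000. Divide by 11101 (XOR where the leading bit is 1):
  pos 0: 11110 XOR 11101 = 00011
  pos 3: 11100 XOR 11101 = 00001
  pos 7: 10000 XOR 11101 = 01101
Remainder (last 4 bits) = 1101. This is the CRC / FCS.

1101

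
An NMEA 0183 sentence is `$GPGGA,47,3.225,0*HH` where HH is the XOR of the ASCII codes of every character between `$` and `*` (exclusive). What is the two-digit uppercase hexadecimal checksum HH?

XOR the ASCII codes of the payload characters:
  'G' = 0x47 → acc = 0x47
  'P' = 0x50 → acc = 0x17
  'G' = 0x47 → acc = 0x50
  'G' = 0x47 → acc = 0x17
  'A' = 0x41 → acc = 0x56
  ',' = 0x2C → acc = 0x7A
  '4' = 0x34 → acc = 0x4E
  '7' = 0x37 → acc = 0x79
  ',' = 0x2C → acc = 0x55
  '3' = 0x33 → acc = 0x66
  '.' = 0x2E → acc = 0x48
  '2' = 0x32 → acc = 0x7A
  '2' = 0x32 → acc = 0x48
  '5' = 0x35 → acc = 0x7D
  ',' = 0x2C → acc = 0x51
  '0' = 0x30 → acc = 0x61
Checksum = 0x61.

61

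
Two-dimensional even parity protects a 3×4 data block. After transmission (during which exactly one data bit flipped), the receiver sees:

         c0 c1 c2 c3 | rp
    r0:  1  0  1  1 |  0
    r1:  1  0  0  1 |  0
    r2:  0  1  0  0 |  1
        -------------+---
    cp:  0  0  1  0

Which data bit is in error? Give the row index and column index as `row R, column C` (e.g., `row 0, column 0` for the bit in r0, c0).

Recompute each row's even parity and compare to rp:
  r0: data parity 1, sent rp 0 → mismatch
  r1: data parity 0, sent rp 0 → ok
  r2: data parity 1, sent rp 1 → ok
Recompute each column's even parity and compare to cp:
  c0: data parity 0, sent cp 0 → ok
  c1: data parity 1, sent cp 0 → mismatch
  c2: data parity 1, sent cp 1 → ok
  c3: data parity 0, sent cp 0 → ok
Exactly one row (r0) and one column (c1) fail → the flipped bit is at their intersection.

row 0, column 1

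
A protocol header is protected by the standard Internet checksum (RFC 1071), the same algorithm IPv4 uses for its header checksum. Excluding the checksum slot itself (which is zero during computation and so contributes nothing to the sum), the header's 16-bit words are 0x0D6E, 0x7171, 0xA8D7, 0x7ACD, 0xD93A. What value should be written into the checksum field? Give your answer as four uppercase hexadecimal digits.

One's-complement addition (fold any carry out of bit 15 back into bit 0):
  0x0D6E + 0x7171 = 0x07EDF
  0x7EDF + 0xA8D7 = 0x127B6 → wrap carry → 0x27B7
  0x27B7 + 0x7ACD = 0x0A284
  0xA284 + 0xD93A = 0x17BBE → wrap carry → 0x7BBF
One's-complement sum = 0x7BBF.
Checksum = ~0x7BBF & 0xFFFF = 0x8440.

8440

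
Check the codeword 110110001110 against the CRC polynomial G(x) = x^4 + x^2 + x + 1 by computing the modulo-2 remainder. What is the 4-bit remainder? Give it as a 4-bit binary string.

Modulo-2 division of 110110001110 by 10111:
  pos 0: 11011 XOR 10111 = 01100
  pos 1: 11000 XOR 10111 = 01111
  pos 2: 11110 XOR 10111 = 01001
  pos 3: 10010 XOR 10111 = 00101
  pos 5: 10111 XOR 10111 = 00000
Remainder = 0010 (nonzero — an error is detected).

0010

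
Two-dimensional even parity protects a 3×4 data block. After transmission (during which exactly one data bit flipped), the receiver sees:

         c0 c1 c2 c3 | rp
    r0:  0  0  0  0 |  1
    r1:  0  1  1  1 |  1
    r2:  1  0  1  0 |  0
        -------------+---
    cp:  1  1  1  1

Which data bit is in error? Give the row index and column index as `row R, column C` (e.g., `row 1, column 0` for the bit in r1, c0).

row 0, column 2

Recompute each row's even parity and compare to rp:
  r0: data parity 0, sent rp 1 → mismatch
  r1: data parity 1, sent rp 1 → ok
  r2: data parity 0, sent rp 0 → ok
Recompute each column's even parity and compare to cp:
  c0: data parity 1, sent cp 1 → ok
  c1: data parity 1, sent cp 1 → ok
  c2: data parity 0, sent cp 1 → mismatch
  c3: data parity 1, sent cp 1 → ok
Exactly one row (r0) and one column (c2) fail → the flipped bit is at their intersection.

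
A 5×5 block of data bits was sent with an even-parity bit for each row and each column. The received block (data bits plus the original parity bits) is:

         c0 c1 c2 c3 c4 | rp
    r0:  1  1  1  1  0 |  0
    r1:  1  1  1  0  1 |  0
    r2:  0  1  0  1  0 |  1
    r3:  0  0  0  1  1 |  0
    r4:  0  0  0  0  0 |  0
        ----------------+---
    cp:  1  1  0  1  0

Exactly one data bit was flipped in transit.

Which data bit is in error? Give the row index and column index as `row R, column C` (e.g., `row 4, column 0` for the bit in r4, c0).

row 2, column 0

Recompute each row's even parity and compare to rp:
  r0: data parity 0, sent rp 0 → ok
  r1: data parity 0, sent rp 0 → ok
  r2: data parity 0, sent rp 1 → mismatch
  r3: data parity 0, sent rp 0 → ok
  r4: data parity 0, sent rp 0 → ok
Recompute each column's even parity and compare to cp:
  c0: data parity 0, sent cp 1 → mismatch
  c1: data parity 1, sent cp 1 → ok
  c2: data parity 0, sent cp 0 → ok
  c3: data parity 1, sent cp 1 → ok
  c4: data parity 0, sent cp 0 → ok
Exactly one row (r2) and one column (c0) fail → the flipped bit is at their intersection.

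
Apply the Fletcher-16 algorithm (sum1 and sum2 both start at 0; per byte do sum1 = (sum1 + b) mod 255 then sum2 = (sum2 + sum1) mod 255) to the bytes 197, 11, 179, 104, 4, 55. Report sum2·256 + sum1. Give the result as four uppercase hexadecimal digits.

2128

Running sums (mod 255):
  after byte 0 (197): sum1=197, sum2=197
  after byte 1 (11): sum1=208, sum2=150
  after byte 2 (179): sum1=132, sum2=27
  after byte 3 (104): sum1=236, sum2=8
  after byte 4 (4): sum1=240, sum2=248
  after byte 5 (55): sum1=40, sum2=33
Checksum = sum2·256 + sum1 = 33·256 + 40 = 8488 = 0x2128.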